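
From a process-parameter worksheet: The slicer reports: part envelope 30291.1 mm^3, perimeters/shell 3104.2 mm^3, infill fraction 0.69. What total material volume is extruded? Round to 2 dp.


V_infill = (30291.1 - 3104.2) * 0.69 = 18758.96
V_total = 3104.2 + 18758.96 = 21863.16 mm^3


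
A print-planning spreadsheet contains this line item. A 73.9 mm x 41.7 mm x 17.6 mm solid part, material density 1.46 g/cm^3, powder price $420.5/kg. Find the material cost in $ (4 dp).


V = 73.9 * 41.7 * 17.6 = 54236.688 mm^3 = 54.236688 cm^3
Mass = 54.236688 * 1.46 / 1000 = 0.07918556 kg
Cost = 0.07918556 * 420.5 = 33.2975 $


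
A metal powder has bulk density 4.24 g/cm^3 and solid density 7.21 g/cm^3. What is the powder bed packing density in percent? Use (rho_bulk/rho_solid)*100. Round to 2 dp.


Packing = (4.24/7.21)*100 = 58.81 %


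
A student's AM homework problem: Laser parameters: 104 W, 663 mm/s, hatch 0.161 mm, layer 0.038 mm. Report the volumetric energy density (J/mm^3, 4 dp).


E = 104 / (663*0.161*0.038) = 25.6395 J/mm^3


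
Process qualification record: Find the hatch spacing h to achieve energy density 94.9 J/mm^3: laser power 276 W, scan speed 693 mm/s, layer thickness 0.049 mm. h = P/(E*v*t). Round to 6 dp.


h = 276 / (94.9*693*0.049) = 0.085647 mm


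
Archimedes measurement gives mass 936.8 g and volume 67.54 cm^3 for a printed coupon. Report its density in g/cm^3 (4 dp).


rho = 936.8 / 67.54 = 13.8703 g/cm^3


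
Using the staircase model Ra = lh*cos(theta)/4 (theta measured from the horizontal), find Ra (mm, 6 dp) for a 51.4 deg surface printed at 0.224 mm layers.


Ra = 0.224 * cos(51.4) / 4 = 0.034937 mm


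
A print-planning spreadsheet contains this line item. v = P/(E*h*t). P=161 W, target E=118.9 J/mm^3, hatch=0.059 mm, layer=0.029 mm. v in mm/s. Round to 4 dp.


v = 161 / (118.9*0.059*0.029) = 791.3963 mm/s


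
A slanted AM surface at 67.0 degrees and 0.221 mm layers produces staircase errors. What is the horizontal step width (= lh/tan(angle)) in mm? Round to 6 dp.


step = 0.221 / tan(67.0) = 0.093809 mm


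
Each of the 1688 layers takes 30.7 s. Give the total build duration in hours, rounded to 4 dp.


t = 1688 * 30.7 / 3600 = 14.3949 hrs


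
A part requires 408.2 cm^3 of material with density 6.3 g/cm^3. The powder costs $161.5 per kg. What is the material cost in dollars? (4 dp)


Mass = 408.2*6.3/1000 = 2.57166 kg
Cost = 2.57166 * 161.5 = 415.3231 $


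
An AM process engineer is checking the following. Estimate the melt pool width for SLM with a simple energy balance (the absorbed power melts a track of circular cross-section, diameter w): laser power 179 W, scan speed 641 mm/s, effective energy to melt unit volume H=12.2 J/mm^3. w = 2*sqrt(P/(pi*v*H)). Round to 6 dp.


w = 2*sqrt(179/(pi*641*12.2)) = 0.170715 mm


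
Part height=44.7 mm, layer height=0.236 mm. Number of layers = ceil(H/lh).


Layers = ceil(44.7/0.236) = 190


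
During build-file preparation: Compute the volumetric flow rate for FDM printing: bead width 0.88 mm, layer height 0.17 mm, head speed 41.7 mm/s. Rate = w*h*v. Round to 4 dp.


Rate = 0.88 * 0.17 * 41.7 = 6.2383 mm^3/s


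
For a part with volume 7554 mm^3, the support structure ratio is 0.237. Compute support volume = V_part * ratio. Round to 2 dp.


V_support = 7554 * 0.237 = 1790.3 mm^3


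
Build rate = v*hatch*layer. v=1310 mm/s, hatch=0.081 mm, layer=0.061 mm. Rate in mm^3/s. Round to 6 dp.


Rate = 1310 * 0.081 * 0.061 = 6.47271 mm^3/s


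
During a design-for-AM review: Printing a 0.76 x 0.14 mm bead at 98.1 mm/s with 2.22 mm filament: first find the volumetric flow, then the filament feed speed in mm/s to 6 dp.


Q = 0.76 * 0.14 * 98.1 = 10.43784 mm^3/s
A_fil = pi*(2.22/2)^2 = 3.87075631 mm^2
v_feed = 10.43784 / 3.87075631 = 2.696589 mm/s


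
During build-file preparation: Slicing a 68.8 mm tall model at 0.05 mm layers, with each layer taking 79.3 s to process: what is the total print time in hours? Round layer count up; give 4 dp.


Layers = ceil(68.8/0.05) = 1376
t = 1376 * 79.3 / 3600 = 30.3102 hrs


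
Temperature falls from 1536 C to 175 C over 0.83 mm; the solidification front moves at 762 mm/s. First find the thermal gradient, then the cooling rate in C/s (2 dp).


G = (1536-175)/0.83 = 1639.75903614 C/mm
CR = 1639.75903614 * 762 = 1249496.39 C/s


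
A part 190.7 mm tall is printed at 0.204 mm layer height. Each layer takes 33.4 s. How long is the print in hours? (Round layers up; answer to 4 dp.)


Layers = ceil(190.7/0.204) = 935
t = 935 * 33.4 / 3600 = 8.6747 hrs


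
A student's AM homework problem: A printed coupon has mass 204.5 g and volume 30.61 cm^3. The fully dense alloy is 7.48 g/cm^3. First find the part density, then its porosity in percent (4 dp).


rho_part = 204.5 / 30.61 = 6.68082326 g/cm^3
Porosity = (1 - 6.68082326/7.48)*100 = 10.6842 %


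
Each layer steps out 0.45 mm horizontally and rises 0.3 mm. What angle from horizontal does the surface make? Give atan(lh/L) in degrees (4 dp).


angle = atan(0.3/0.45) = 33.6901 degrees


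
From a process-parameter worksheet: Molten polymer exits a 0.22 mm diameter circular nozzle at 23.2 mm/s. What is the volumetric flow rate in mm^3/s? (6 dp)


A = pi*(0.22/2)^2 = 0.03801327 mm^2
Q = 0.03801327 * 23.2 = 0.881908 mm^3/s


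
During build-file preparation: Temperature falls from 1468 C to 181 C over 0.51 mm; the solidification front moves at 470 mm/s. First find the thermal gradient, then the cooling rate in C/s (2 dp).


G = (1468-181)/0.51 = 2523.52941176 C/mm
CR = 2523.52941176 * 470 = 1186058.82 C/s


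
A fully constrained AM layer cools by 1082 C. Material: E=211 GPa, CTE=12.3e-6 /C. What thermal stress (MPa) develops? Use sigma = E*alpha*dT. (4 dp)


sigma = 211*1000 * 12.3e-6 * 1082 = 2808.1146 MPa


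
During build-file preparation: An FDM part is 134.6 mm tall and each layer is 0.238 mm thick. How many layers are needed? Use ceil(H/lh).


Layers = ceil(134.6/0.238) = 566


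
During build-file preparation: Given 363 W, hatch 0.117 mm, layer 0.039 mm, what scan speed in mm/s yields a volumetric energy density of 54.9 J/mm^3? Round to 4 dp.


v = 363 / (54.9*0.117*0.039) = 1449.0515 mm/s


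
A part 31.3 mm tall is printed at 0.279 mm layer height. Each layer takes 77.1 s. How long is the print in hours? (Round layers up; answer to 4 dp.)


Layers = ceil(31.3/0.279) = 113
t = 113 * 77.1 / 3600 = 2.4201 hrs


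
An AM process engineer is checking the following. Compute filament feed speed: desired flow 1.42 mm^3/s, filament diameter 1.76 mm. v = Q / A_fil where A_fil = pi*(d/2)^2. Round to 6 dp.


A = pi*(1.76/2)^2 = 2.432849
v = 1.42 / 2.432849 = 0.583678 mm/s


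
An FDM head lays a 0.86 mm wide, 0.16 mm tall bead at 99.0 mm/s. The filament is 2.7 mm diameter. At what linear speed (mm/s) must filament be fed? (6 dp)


Q = 0.86 * 0.16 * 99.0 = 13.6224 mm^3/s
A_fil = pi*(2.7/2)^2 = 5.72555261 mm^2
v_feed = 13.6224 / 5.72555261 = 2.379229 mm/s


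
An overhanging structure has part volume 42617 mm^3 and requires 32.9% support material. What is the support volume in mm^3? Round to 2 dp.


V_support = 42617 * 0.329 = 14020.99 mm^3


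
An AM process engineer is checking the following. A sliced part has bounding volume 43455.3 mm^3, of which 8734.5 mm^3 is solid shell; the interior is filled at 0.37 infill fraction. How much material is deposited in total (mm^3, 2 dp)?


V_infill = (43455.3 - 8734.5) * 0.37 = 12846.7
V_total = 8734.5 + 12846.7 = 21581.2 mm^3


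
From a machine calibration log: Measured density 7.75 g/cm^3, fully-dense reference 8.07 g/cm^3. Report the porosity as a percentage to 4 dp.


Porosity = (1-7.75/8.07)*100 = 3.9653 %


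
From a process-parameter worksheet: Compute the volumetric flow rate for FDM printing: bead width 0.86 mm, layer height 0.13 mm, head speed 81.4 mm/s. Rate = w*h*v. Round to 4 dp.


Rate = 0.86 * 0.13 * 81.4 = 9.1005 mm^3/s


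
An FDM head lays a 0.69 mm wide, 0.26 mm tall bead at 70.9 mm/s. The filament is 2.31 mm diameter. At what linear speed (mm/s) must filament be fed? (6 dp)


Q = 0.69 * 0.26 * 70.9 = 12.71946 mm^3/s
A_fil = pi*(2.31/2)^2 = 4.19096314 mm^2
v_feed = 12.71946 / 4.19096314 = 3.034973 mm/s


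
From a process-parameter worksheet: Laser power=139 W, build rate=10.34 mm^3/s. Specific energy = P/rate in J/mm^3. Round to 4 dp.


SE = 139 / 10.34 = 13.4429 J/mm^3


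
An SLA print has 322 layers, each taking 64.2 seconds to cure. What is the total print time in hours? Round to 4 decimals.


t = 322 * 64.2 / 3600 = 5.7423 hrs


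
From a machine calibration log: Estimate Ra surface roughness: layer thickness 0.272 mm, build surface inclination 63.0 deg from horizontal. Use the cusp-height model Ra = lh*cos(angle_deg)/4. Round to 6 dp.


Ra = 0.272 * cos(63.0) / 4 = 0.030871 mm


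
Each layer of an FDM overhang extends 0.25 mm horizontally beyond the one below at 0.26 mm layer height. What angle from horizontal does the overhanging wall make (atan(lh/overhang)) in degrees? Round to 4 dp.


angle = atan(0.26/0.25) = 46.1233 degrees


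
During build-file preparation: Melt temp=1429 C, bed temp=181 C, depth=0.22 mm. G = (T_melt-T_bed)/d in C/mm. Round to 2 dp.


G = (1429-181)/0.22 = 5672.73 C/mm


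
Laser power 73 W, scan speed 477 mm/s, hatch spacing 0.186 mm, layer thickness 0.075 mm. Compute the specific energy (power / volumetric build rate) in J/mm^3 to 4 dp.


Build rate = 477 * 0.186 * 0.075 = 6.65415 mm^3/s
SE = 73 / 6.65415 = 10.9706 J/mm^3


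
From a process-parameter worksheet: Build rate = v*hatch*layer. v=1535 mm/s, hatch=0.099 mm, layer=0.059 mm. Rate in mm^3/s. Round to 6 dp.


Rate = 1535 * 0.099 * 0.059 = 8.965935 mm^3/s


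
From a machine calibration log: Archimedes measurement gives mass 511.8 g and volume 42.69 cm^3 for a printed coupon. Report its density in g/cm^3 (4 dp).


rho = 511.8 / 42.69 = 11.9888 g/cm^3


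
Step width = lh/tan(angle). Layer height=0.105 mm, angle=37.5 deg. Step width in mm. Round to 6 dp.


step = 0.105 / tan(37.5) = 0.136839 mm


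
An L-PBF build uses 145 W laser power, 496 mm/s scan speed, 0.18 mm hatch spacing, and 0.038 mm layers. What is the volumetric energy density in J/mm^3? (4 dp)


E = 145 / (496*0.18*0.038) = 42.7396 J/mm^3


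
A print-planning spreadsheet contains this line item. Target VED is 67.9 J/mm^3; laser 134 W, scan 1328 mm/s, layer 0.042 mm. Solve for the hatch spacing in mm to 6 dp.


h = 134 / (67.9*1328*0.042) = 0.035382 mm


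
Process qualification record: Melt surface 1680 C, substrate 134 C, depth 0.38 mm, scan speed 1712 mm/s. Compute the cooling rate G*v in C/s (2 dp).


G = (1680-134)/0.38 = 4068.42105263 C/mm
CR = 4068.42105263 * 1712 = 6965136.84 C/s


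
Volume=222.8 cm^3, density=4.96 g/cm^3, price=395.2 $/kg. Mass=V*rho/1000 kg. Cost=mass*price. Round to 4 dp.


Mass = 222.8*4.96/1000 = 1.105088 kg
Cost = 1.105088 * 395.2 = 436.7308 $


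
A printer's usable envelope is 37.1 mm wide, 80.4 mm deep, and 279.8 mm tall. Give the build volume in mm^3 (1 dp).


V = 37.1 * 80.4 * 279.8 = 834598.6 mm^3


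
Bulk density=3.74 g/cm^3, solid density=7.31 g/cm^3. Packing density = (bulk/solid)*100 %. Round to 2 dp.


Packing = (3.74/7.31)*100 = 51.16 %


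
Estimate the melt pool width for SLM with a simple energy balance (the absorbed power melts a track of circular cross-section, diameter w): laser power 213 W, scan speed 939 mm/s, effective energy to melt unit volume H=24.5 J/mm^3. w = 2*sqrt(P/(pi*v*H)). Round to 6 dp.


w = 2*sqrt(213/(pi*939*24.5)) = 0.108575 mm


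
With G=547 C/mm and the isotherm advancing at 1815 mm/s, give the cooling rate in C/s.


CR = 547 * 1815 = 992805 C/s


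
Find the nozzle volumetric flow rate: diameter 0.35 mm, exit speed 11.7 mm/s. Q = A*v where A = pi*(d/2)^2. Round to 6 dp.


A = pi*(0.35/2)^2 = 0.09621128 mm^2
Q = 0.09621128 * 11.7 = 1.125672 mm^3/s


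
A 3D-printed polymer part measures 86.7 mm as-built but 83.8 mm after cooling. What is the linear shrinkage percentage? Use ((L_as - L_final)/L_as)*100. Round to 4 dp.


Shrinkage = ((86.7-83.8)/86.7)*100 = 3.3449 %


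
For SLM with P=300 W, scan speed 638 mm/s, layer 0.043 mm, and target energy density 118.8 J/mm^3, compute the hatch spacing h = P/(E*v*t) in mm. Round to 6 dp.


h = 300 / (118.8*638*0.043) = 0.092048 mm


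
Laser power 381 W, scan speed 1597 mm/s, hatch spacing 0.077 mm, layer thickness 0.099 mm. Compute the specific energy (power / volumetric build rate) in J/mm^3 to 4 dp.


Build rate = 1597 * 0.077 * 0.099 = 12.173931 mm^3/s
SE = 381 / 12.173931 = 31.2964 J/mm^3


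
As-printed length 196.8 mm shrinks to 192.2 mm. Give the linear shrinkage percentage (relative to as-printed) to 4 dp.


Shrinkage = ((196.8-192.2)/196.8)*100 = 2.3374 %


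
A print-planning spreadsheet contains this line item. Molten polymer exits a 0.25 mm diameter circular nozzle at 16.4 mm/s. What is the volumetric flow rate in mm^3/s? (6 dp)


A = pi*(0.25/2)^2 = 0.04908739 mm^2
Q = 0.04908739 * 16.4 = 0.805033 mm^3/s


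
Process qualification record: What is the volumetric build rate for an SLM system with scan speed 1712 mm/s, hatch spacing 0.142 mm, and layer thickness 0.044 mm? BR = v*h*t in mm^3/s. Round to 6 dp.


Rate = 1712 * 0.142 * 0.044 = 10.696576 mm^3/s


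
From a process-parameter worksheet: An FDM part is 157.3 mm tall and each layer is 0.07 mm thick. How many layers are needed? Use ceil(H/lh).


Layers = ceil(157.3/0.07) = 2248


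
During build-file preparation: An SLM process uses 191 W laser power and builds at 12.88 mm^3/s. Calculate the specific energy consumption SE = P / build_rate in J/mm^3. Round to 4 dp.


SE = 191 / 12.88 = 14.8292 J/mm^3


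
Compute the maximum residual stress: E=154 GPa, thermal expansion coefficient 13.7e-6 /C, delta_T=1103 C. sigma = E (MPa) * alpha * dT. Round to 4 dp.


sigma = 154*1000 * 13.7e-6 * 1103 = 2327.1094 MPa


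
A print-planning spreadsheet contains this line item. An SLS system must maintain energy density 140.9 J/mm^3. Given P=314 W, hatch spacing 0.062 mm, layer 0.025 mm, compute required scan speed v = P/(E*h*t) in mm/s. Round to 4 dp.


v = 314 / (140.9*0.062*0.025) = 1437.7619 mm/s


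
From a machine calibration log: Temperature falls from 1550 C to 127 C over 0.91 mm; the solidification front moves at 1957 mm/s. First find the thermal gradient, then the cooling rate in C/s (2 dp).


G = (1550-127)/0.91 = 1563.73626374 C/mm
CR = 1563.73626374 * 1957 = 3060231.87 C/s


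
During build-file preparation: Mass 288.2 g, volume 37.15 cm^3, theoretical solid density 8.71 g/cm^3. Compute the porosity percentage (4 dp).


rho_part = 288.2 / 37.15 = 7.7577389 g/cm^3
Porosity = (1 - 7.7577389/8.71)*100 = 10.933 %


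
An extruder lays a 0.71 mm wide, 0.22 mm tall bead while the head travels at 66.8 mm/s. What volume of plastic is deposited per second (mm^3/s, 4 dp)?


Rate = 0.71 * 0.22 * 66.8 = 10.4342 mm^3/s


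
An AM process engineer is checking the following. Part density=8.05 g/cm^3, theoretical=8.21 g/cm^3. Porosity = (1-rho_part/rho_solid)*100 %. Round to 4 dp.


Porosity = (1-8.05/8.21)*100 = 1.9488 %


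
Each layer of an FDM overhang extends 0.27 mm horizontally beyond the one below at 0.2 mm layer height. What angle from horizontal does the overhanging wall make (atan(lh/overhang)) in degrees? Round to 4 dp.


angle = atan(0.2/0.27) = 36.5289 degrees


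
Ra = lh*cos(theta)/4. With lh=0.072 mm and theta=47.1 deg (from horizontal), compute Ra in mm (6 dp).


Ra = 0.072 * cos(47.1) / 4 = 0.012253 mm


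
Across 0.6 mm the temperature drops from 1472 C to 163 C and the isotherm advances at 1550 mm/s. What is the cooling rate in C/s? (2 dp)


G = (1472-163)/0.6 = 2181.66666667 C/mm
CR = 2181.66666667 * 1550 = 3381583.33 C/s


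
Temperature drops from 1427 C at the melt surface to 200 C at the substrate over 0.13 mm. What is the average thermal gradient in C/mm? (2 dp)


G = (1427-200)/0.13 = 9438.46 C/mm


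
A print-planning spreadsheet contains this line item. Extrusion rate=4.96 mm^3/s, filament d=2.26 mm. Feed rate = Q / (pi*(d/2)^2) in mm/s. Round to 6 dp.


A = pi*(2.26/2)^2 = 4.0115
v = 4.96 / 4.0115 = 1.236445 mm/s


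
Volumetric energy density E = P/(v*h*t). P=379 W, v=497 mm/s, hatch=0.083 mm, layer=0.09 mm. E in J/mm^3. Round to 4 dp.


E = 379 / (497*0.083*0.09) = 102.0851 J/mm^3


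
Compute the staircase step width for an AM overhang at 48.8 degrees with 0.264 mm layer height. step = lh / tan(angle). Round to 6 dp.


step = 0.264 / tan(48.8) = 0.231115 mm


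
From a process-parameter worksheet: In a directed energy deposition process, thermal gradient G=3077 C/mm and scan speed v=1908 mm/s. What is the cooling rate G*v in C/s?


CR = 3077 * 1908 = 5870916 C/s


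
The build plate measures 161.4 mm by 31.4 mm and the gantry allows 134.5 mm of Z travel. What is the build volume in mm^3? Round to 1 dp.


V = 161.4 * 31.4 * 134.5 = 681640.6 mm^3


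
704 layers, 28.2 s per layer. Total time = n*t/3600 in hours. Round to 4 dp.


t = 704 * 28.2 / 3600 = 5.5147 hrs


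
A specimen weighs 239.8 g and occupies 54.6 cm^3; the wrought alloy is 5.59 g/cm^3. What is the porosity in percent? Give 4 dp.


rho_part = 239.8 / 54.6 = 4.39194139 g/cm^3
Porosity = (1 - 4.39194139/5.59)*100 = 21.4322 %


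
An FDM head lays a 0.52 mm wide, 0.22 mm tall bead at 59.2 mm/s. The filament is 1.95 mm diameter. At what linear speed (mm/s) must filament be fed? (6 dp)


Q = 0.52 * 0.22 * 59.2 = 6.77248 mm^3/s
A_fil = pi*(1.95/2)^2 = 2.98647652 mm^2
v_feed = 6.77248 / 2.98647652 = 2.267716 mm/s


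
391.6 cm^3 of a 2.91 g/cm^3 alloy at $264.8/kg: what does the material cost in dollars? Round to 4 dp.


Mass = 391.6*2.91/1000 = 1.139556 kg
Cost = 1.139556 * 264.8 = 301.7544 $


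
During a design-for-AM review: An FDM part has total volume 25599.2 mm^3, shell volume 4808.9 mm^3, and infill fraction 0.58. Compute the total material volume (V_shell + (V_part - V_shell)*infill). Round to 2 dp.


V_infill = (25599.2 - 4808.9) * 0.58 = 12058.37
V_total = 4808.9 + 12058.37 = 16867.27 mm^3


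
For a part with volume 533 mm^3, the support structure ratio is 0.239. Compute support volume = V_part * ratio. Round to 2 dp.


V_support = 533 * 0.239 = 127.39 mm^3


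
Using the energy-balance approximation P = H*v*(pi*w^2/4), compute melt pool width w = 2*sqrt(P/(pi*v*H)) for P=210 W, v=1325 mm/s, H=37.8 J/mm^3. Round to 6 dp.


w = 2*sqrt(210/(pi*1325*37.8)) = 0.073065 mm


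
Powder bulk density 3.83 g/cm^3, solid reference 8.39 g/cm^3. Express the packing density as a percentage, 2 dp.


Packing = (3.83/8.39)*100 = 45.65 %


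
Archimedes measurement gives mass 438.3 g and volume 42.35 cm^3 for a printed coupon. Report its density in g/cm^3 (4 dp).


rho = 438.3 / 42.35 = 10.3495 g/cm^3


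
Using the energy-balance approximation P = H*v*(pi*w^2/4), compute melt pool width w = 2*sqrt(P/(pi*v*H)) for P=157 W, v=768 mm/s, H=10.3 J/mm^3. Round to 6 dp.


w = 2*sqrt(157/(pi*768*10.3)) = 0.158967 mm


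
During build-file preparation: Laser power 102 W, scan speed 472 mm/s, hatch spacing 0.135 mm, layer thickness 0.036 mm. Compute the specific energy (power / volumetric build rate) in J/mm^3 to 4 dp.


Build rate = 472 * 0.135 * 0.036 = 2.29392 mm^3/s
SE = 102 / 2.29392 = 44.4654 J/mm^3


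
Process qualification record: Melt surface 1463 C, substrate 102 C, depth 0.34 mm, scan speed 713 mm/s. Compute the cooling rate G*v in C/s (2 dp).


G = (1463-102)/0.34 = 4002.94117647 C/mm
CR = 4002.94117647 * 713 = 2854097.06 C/s


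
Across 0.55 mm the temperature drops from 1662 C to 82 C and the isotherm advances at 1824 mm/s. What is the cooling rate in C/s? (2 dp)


G = (1662-82)/0.55 = 2872.72727273 C/mm
CR = 2872.72727273 * 1824 = 5239854.55 C/s


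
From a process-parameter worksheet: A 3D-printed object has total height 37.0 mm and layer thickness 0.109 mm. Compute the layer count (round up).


Layers = ceil(37.0/0.109) = 340


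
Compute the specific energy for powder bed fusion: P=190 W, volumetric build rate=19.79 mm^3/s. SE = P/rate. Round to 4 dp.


SE = 190 / 19.79 = 9.6008 J/mm^3


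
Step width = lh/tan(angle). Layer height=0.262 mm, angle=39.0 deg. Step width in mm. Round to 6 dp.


step = 0.262 / tan(39.0) = 0.323543 mm


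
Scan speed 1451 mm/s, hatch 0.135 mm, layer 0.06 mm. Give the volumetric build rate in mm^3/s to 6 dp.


Rate = 1451 * 0.135 * 0.06 = 11.7531 mm^3/s


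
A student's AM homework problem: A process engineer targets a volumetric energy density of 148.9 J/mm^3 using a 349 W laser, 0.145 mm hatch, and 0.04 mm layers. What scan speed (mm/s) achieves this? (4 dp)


v = 349 / (148.9*0.145*0.04) = 404.1129 mm/s


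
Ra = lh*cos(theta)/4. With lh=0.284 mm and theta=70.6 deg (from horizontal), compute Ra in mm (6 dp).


Ra = 0.284 * cos(70.6) / 4 = 0.023583 mm


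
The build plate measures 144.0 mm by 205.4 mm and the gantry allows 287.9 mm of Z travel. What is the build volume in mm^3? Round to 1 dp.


V = 144.0 * 205.4 * 287.9 = 8515391.0 mm^3


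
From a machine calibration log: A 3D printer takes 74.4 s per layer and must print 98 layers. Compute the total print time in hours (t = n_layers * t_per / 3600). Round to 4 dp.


t = 98 * 74.4 / 3600 = 2.0253 hrs


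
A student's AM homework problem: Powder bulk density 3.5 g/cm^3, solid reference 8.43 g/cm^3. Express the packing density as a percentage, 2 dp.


Packing = (3.5/8.43)*100 = 41.52 %


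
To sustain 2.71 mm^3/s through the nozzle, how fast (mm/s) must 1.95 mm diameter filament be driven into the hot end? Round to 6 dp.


A = pi*(1.95/2)^2 = 2.986477
v = 2.71 / 2.986477 = 0.907424 mm/s


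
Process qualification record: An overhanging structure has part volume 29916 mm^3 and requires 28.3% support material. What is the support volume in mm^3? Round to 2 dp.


V_support = 29916 * 0.283 = 8466.23 mm^3


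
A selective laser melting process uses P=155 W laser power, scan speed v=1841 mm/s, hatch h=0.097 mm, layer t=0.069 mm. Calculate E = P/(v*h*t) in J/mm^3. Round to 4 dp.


E = 155 / (1841*0.097*0.069) = 12.5793 J/mm^3


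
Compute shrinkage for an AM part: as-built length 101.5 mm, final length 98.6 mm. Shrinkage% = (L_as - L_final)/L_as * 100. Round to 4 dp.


Shrinkage = ((101.5-98.6)/101.5)*100 = 2.8571 %


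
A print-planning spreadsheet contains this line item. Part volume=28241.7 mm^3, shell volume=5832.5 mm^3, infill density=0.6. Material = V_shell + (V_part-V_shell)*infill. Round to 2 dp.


V_infill = (28241.7 - 5832.5) * 0.6 = 13445.52
V_total = 5832.5 + 13445.52 = 19278.02 mm^3


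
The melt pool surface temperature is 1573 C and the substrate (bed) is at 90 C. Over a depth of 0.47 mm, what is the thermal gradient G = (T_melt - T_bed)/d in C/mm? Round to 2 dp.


G = (1573-90)/0.47 = 3155.32 C/mm


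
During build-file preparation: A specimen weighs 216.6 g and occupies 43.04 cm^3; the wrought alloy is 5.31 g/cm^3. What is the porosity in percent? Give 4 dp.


rho_part = 216.6 / 43.04 = 5.03252788 g/cm^3
Porosity = (1 - 5.03252788/5.31)*100 = 5.2255 %


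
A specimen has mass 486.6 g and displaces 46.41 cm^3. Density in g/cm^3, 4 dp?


rho = 486.6 / 46.41 = 10.4848 g/cm^3


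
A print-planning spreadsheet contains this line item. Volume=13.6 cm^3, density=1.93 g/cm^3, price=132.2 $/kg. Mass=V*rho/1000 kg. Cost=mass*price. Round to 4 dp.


Mass = 13.6*1.93/1000 = 0.026248 kg
Cost = 0.026248 * 132.2 = 3.47 $


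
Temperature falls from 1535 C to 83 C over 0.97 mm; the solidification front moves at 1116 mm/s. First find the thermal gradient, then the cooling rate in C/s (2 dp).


G = (1535-83)/0.97 = 1496.90721649 C/mm
CR = 1496.90721649 * 1116 = 1670548.45 C/s


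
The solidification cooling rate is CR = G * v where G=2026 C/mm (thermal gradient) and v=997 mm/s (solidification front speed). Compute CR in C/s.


CR = 2026 * 997 = 2019922 C/s


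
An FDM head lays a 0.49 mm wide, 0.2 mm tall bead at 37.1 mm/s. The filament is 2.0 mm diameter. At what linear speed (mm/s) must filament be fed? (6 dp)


Q = 0.49 * 0.2 * 37.1 = 3.6358 mm^3/s
A_fil = pi*(2.0/2)^2 = 3.14159265 mm^2
v_feed = 3.6358 / 3.14159265 = 1.157311 mm/s


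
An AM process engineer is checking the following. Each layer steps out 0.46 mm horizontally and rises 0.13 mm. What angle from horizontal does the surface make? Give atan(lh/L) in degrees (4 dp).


angle = atan(0.13/0.46) = 15.7808 degrees


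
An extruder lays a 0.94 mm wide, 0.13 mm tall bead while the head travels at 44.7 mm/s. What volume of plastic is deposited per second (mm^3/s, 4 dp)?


Rate = 0.94 * 0.13 * 44.7 = 5.4623 mm^3/s


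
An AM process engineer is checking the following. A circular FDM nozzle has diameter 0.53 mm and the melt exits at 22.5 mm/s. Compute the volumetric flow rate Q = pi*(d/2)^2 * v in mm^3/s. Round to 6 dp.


A = pi*(0.53/2)^2 = 0.22061834 mm^2
Q = 0.22061834 * 22.5 = 4.963913 mm^3/s


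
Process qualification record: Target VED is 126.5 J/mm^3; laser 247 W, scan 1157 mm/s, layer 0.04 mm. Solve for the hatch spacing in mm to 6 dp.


h = 247 / (126.5*1157*0.04) = 0.04219 mm


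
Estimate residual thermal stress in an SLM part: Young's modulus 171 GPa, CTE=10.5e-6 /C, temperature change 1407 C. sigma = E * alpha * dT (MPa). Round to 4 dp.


sigma = 171*1000 * 10.5e-6 * 1407 = 2526.2685 MPa


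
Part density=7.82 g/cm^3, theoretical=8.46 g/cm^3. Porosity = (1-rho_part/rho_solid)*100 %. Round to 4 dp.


Porosity = (1-7.82/8.46)*100 = 7.565 %


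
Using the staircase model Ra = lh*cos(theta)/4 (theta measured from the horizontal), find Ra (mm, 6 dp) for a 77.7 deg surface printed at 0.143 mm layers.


Ra = 0.143 * cos(77.7) / 4 = 0.007616 mm


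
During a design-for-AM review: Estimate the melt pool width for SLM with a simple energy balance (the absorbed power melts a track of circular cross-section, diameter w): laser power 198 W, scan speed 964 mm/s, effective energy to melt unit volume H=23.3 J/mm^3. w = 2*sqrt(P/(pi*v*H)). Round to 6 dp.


w = 2*sqrt(198/(pi*964*23.3)) = 0.105943 mm


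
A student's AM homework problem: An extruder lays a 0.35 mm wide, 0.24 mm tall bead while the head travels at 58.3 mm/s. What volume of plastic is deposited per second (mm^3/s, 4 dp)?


Rate = 0.35 * 0.24 * 58.3 = 4.8972 mm^3/s


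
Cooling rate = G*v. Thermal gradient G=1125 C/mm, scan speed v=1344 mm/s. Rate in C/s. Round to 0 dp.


CR = 1125 * 1344 = 1512000 C/s


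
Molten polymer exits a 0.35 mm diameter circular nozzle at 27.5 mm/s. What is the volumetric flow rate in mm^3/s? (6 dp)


A = pi*(0.35/2)^2 = 0.09621128 mm^2
Q = 0.09621128 * 27.5 = 2.64581 mm^3/s


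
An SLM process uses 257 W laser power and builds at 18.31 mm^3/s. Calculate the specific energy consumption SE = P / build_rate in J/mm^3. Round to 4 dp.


SE = 257 / 18.31 = 14.036 J/mm^3


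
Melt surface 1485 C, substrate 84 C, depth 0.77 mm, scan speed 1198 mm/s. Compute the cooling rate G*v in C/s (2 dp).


G = (1485-84)/0.77 = 1819.48051948 C/mm
CR = 1819.48051948 * 1198 = 2179737.66 C/s


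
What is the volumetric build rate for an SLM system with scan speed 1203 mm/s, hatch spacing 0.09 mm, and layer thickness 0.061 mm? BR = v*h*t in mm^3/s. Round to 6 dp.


Rate = 1203 * 0.09 * 0.061 = 6.60447 mm^3/s


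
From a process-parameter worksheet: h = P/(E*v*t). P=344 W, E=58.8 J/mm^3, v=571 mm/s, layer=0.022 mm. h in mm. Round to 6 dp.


h = 344 / (58.8*571*0.022) = 0.465717 mm


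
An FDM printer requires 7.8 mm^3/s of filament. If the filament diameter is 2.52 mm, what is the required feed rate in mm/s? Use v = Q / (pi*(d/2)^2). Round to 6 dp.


A = pi*(2.52/2)^2 = 4.987592
v = 7.8 / 4.987592 = 1.563881 mm/s


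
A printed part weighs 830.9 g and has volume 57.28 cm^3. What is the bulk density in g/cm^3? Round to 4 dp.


rho = 830.9 / 57.28 = 14.5059 g/cm^3


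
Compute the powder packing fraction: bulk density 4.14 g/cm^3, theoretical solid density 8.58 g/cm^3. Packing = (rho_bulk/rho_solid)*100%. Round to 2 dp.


Packing = (4.14/8.58)*100 = 48.25 %


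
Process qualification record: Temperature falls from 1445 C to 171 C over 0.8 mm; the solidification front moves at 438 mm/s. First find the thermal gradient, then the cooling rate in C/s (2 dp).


G = (1445-171)/0.8 = 1592.5 C/mm
CR = 1592.5 * 438 = 697515.0 C/s


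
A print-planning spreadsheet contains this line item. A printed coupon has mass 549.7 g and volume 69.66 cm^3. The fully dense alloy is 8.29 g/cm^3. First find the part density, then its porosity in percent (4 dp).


rho_part = 549.7 / 69.66 = 7.89118576 g/cm^3
Porosity = (1 - 7.89118576/8.29)*100 = 4.8108 %


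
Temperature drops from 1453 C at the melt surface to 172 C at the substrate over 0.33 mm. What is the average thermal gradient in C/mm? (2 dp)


G = (1453-172)/0.33 = 3881.82 C/mm


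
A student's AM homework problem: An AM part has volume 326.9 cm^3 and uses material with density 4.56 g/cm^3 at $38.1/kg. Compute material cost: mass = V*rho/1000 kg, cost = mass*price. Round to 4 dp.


Mass = 326.9*4.56/1000 = 1.490664 kg
Cost = 1.490664 * 38.1 = 56.7943 $


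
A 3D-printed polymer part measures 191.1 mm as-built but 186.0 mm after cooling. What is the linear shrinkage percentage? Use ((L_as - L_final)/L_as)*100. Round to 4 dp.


Shrinkage = ((191.1-186.0)/191.1)*100 = 2.6688 %


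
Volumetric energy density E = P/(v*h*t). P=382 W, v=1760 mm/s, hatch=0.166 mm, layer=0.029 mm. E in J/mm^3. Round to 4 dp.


E = 382 / (1760*0.166*0.029) = 45.0863 J/mm^3


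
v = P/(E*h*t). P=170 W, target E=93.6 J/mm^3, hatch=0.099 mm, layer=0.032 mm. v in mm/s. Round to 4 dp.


v = 170 / (93.6*0.099*0.032) = 573.3079 mm/s


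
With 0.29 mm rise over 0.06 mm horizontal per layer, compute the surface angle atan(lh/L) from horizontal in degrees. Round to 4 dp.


angle = atan(0.29/0.06) = 78.3106 degrees


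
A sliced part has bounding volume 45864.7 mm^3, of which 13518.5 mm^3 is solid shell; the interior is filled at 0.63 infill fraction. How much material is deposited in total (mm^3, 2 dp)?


V_infill = (45864.7 - 13518.5) * 0.63 = 20378.11
V_total = 13518.5 + 20378.11 = 33896.61 mm^3


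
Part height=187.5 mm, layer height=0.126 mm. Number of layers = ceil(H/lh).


Layers = ceil(187.5/0.126) = 1489


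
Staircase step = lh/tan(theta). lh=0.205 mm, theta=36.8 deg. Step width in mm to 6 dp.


step = 0.205 / tan(36.8) = 0.274029 mm


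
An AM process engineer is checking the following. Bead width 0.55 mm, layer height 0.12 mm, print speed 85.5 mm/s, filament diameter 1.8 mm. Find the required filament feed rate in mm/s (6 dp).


Q = 0.55 * 0.12 * 85.5 = 5.643 mm^3/s
A_fil = pi*(1.8/2)^2 = 2.54469005 mm^2
v_feed = 5.643 / 2.54469005 = 2.217559 mm/s


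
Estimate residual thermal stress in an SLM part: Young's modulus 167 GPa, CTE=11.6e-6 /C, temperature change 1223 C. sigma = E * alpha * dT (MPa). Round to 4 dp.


sigma = 167*1000 * 11.6e-6 * 1223 = 2369.1956 MPa


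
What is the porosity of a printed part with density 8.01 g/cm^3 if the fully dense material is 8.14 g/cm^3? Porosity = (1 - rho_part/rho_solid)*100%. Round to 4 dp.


Porosity = (1-8.01/8.14)*100 = 1.5971 %


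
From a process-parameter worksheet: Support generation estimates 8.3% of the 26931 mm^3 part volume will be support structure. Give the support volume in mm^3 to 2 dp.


V_support = 26931 * 0.083 = 2235.27 mm^3


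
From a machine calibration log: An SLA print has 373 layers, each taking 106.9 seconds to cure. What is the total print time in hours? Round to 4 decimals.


t = 373 * 106.9 / 3600 = 11.076 hrs


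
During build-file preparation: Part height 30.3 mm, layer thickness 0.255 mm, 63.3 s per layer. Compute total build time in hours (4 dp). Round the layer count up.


Layers = ceil(30.3/0.255) = 119
t = 119 * 63.3 / 3600 = 2.0924 hrs


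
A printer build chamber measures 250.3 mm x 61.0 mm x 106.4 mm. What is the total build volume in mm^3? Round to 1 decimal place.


V = 250.3 * 61.0 * 106.4 = 1624547.1 mm^3


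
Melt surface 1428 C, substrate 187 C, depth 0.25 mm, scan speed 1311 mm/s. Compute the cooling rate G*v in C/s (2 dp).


G = (1428-187)/0.25 = 4964.0 C/mm
CR = 4964.0 * 1311 = 6507804.0 C/s


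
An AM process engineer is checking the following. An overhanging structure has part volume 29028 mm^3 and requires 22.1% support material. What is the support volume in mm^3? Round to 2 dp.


V_support = 29028 * 0.221 = 6415.19 mm^3


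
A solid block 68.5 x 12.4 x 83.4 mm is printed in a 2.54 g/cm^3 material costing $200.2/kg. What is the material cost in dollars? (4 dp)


V = 68.5 * 12.4 * 83.4 = 70839.96 mm^3 = 70.83996 cm^3
Mass = 70.83996 * 2.54 / 1000 = 0.1799335 kg
Cost = 0.1799335 * 200.2 = 36.0227 $


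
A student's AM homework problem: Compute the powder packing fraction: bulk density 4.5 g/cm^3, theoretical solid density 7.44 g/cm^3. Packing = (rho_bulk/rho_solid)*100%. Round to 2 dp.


Packing = (4.5/7.44)*100 = 60.48 %


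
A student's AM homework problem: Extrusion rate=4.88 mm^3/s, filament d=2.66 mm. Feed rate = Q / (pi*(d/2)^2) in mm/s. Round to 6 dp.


A = pi*(2.66/2)^2 = 5.557163
v = 4.88 / 5.557163 = 0.878146 mm/s


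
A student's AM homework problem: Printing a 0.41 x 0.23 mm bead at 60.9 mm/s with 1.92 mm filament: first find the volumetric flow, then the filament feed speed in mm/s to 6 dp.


Q = 0.41 * 0.23 * 60.9 = 5.74287 mm^3/s
A_fil = pi*(1.92/2)^2 = 2.89529179 mm^2
v_feed = 5.74287 / 2.89529179 = 1.98352 mm/s


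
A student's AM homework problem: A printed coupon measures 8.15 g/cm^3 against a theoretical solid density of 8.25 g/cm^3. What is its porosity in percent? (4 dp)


Porosity = (1-8.15/8.25)*100 = 1.2121 %


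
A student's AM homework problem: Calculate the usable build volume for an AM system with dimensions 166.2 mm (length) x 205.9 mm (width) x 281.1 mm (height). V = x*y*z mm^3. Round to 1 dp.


V = 166.2 * 205.9 * 281.1 = 9619405.0 mm^3


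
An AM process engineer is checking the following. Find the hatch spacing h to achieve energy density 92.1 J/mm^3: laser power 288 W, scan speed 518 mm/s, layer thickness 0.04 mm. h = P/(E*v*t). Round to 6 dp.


h = 288 / (92.1*518*0.04) = 0.150919 mm


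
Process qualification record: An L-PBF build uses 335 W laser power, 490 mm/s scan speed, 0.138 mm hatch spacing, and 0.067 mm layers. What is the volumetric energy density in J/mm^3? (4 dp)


E = 335 / (490*0.138*0.067) = 73.9426 J/mm^3


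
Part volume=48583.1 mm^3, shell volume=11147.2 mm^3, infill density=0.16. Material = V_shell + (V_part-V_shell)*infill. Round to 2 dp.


V_infill = (48583.1 - 11147.2) * 0.16 = 5989.74
V_total = 11147.2 + 5989.74 = 17136.94 mm^3


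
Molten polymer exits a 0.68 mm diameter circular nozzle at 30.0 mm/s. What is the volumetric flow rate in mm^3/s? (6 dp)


A = pi*(0.68/2)^2 = 0.36316811 mm^2
Q = 0.36316811 * 30.0 = 10.895043 mm^3/s


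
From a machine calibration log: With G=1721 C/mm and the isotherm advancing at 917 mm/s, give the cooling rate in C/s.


CR = 1721 * 917 = 1578157 C/s


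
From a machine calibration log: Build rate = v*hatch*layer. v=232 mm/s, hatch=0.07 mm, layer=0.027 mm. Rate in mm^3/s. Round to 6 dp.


Rate = 232 * 0.07 * 0.027 = 0.43848 mm^3/s


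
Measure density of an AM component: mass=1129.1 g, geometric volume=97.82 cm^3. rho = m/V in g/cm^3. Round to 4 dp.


rho = 1129.1 / 97.82 = 11.5426 g/cm^3


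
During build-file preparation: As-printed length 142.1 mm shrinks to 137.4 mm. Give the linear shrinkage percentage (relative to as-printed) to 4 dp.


Shrinkage = ((142.1-137.4)/142.1)*100 = 3.3075 %


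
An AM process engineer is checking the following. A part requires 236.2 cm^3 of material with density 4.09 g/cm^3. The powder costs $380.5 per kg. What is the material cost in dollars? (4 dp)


Mass = 236.2*4.09/1000 = 0.966058 kg
Cost = 0.966058 * 380.5 = 367.5851 $


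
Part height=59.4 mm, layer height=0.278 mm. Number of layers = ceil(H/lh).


Layers = ceil(59.4/0.278) = 214


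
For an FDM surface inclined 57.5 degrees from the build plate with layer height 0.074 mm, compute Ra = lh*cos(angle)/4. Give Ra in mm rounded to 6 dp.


Ra = 0.074 * cos(57.5) / 4 = 0.00994 mm


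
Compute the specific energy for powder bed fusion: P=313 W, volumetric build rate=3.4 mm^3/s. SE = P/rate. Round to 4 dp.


SE = 313 / 3.4 = 92.0588 J/mm^3


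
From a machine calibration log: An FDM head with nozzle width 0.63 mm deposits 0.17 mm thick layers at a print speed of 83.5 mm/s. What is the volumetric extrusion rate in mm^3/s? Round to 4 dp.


Rate = 0.63 * 0.17 * 83.5 = 8.9429 mm^3/s


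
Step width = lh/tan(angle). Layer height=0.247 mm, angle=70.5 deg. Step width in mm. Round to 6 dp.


step = 0.247 / tan(70.5) = 0.087467 mm


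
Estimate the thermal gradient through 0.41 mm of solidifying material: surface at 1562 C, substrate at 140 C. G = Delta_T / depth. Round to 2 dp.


G = (1562-140)/0.41 = 3468.29 C/mm


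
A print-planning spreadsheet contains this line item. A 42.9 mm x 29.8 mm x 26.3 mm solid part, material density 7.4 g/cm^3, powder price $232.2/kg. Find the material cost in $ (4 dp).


V = 42.9 * 29.8 * 26.3 = 33622.446 mm^3 = 33.622446 cm^3
Mass = 33.622446 * 7.4 / 1000 = 0.2488061 kg
Cost = 0.2488061 * 232.2 = 57.7728 $


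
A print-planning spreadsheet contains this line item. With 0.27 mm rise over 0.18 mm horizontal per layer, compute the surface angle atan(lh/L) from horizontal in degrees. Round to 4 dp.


angle = atan(0.27/0.18) = 56.3099 degrees


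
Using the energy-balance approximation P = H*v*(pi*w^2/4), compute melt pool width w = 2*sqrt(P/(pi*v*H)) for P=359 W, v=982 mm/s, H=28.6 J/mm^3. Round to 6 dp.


w = 2*sqrt(359/(pi*982*28.6)) = 0.127574 mm


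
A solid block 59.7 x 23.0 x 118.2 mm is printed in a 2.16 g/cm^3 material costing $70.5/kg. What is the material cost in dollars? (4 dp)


V = 59.7 * 23.0 * 118.2 = 162300.42 mm^3 = 162.30042 cm^3
Mass = 162.30042 * 2.16 / 1000 = 0.35056891 kg
Cost = 0.35056891 * 70.5 = 24.7151 $


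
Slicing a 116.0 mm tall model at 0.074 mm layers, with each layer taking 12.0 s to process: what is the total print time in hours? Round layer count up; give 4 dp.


Layers = ceil(116.0/0.074) = 1568
t = 1568 * 12.0 / 3600 = 5.2267 hrs


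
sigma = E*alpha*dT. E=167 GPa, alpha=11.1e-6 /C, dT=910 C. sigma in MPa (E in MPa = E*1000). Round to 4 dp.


sigma = 167*1000 * 11.1e-6 * 910 = 1686.867 MPa


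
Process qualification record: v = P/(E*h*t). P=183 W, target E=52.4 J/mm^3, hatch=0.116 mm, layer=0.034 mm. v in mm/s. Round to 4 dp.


v = 183 / (52.4*0.116*0.034) = 885.4884 mm/s


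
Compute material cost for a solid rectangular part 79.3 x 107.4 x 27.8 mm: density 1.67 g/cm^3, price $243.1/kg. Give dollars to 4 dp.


V = 79.3 * 107.4 * 27.8 = 236767.596 mm^3 = 236.767596 cm^3
Mass = 236.767596 * 1.67 / 1000 = 0.39540189 kg
Cost = 0.39540189 * 243.1 = 96.1222 $


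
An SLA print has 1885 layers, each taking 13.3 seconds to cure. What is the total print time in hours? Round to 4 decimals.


t = 1885 * 13.3 / 3600 = 6.964 hrs
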